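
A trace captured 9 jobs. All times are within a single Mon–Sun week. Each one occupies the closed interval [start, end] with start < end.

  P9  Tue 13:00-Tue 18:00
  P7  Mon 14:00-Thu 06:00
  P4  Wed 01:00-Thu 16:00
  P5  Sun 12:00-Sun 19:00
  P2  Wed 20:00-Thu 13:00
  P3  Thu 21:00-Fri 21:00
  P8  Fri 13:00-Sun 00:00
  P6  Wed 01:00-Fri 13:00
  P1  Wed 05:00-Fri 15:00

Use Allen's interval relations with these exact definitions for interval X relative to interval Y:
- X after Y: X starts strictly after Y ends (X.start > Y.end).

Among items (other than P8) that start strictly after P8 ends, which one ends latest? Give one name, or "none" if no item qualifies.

Target P8 = [Fri 13:00, Sun 00:00].
P1 [Wed 05:00, Fri 15:00] → overlaps → excluded.
P2 [Wed 20:00, Thu 13:00] → before → excluded.
P3 [Thu 21:00, Fri 21:00] → overlaps → excluded.
P4 [Wed 01:00, Thu 16:00] → before → excluded.
P5 [Sun 12:00, Sun 19:00] → after → candidate.
P6 [Wed 01:00, Fri 13:00] → meets → excluded.
P7 [Mon 14:00, Thu 06:00] → before → excluded.
P9 [Tue 13:00, Tue 18:00] → before → excluded.
Among candidates, latest end is Sun 19:00 → P5.

P5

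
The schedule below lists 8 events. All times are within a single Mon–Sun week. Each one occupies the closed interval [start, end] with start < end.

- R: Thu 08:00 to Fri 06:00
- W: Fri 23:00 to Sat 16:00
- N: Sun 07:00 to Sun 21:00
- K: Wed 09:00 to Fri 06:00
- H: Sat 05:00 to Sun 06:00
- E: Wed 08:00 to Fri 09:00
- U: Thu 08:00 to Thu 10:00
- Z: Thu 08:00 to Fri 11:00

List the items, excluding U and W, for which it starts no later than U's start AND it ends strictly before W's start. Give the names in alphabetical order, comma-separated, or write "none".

E, K, R, Z

Conditions: its start is no later than U's start (X.start <= Thu 08:00) AND its end is strictly before W's start (X.end < Fri 23:00).
E: start Wed 08:00 <= Thu 08:00? ✓; end Fri 09:00 < Fri 23:00? ✓ → yes.
H: start Sat 05:00 <= Thu 08:00? ✗; end Sun 06:00 < Fri 23:00? ✗ → no.
K: start Wed 09:00 <= Thu 08:00? ✓; end Fri 06:00 < Fri 23:00? ✓ → yes.
N: start Sun 07:00 <= Thu 08:00? ✗; end Sun 21:00 < Fri 23:00? ✗ → no.
R: start Thu 08:00 <= Thu 08:00? ✓; end Fri 06:00 < Fri 23:00? ✓ → yes.
Z: start Thu 08:00 <= Thu 08:00? ✓; end Fri 11:00 < Fri 23:00? ✓ → yes.
Result: E, K, R, Z.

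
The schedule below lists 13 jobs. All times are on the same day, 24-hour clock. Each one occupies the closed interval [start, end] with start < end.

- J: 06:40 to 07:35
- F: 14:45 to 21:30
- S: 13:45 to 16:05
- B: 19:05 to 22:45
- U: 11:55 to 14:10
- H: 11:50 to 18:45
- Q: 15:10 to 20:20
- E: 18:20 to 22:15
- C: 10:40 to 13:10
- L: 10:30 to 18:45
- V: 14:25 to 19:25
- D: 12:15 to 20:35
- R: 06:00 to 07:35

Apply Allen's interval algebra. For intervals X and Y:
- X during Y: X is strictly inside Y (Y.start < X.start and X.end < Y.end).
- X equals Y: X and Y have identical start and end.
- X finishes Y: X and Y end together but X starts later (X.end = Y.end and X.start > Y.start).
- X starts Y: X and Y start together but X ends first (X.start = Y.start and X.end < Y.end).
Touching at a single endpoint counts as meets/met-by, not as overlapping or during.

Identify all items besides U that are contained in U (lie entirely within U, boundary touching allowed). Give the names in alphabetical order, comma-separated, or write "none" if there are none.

none

Target U = [11:55, 14:10].
B [19:05, 22:45] → after → no.
C [10:40, 13:10] → overlaps → no.
D [12:15, 20:35] → overlapped-by → no.
E [18:20, 22:15] → after → no.
F [14:45, 21:30] → after → no.
H [11:50, 18:45] → contains → no.
J [06:40, 07:35] → before → no.
L [10:30, 18:45] → contains → no.
Q [15:10, 20:20] → after → no.
R [06:00, 07:35] → before → no.
S [13:45, 16:05] → overlapped-by → no.
V [14:25, 19:25] → after → no.
Result: none.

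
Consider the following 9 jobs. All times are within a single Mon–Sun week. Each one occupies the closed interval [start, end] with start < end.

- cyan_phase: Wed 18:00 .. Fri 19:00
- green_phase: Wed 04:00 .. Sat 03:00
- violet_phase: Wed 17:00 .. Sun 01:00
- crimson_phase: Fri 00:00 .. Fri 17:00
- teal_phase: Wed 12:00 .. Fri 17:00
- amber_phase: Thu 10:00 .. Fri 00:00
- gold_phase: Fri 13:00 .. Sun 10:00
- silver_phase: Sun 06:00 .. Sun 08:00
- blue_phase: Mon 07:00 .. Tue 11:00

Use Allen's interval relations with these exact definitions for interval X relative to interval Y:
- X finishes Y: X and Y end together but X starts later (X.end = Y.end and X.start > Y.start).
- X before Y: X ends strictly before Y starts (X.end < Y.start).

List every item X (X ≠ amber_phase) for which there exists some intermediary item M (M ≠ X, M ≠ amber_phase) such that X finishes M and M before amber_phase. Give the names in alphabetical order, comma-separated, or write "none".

Target amber_phase = [Thu 10:00, Fri 00:00].
Intermediaries M with M before amber_phase: blue_phase.
Via blue_phase — items with X finishes blue_phase: none.
Union: none.

none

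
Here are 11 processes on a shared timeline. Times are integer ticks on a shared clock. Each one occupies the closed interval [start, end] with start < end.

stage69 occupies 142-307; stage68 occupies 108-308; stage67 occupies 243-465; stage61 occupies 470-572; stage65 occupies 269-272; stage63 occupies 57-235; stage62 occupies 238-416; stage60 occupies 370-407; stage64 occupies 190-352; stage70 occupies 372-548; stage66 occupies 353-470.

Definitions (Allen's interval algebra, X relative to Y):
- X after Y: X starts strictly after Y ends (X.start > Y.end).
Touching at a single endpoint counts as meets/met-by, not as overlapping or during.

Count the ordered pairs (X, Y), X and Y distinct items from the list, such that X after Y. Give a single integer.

26

Checking all 110 ordered pairs for relation 'after'; matching pairs in alphabetical order:
(stage60, stage63): stage60 after stage63 ✓
(stage60, stage64): stage60 after stage64 ✓
(stage60, stage65): stage60 after stage65 ✓
(stage60, stage68): stage60 after stage68 ✓
(stage60, stage69): stage60 after stage69 ✓
(stage61, stage60): stage61 after stage60 ✓
(stage61, stage62): stage61 after stage62 ✓
(stage61, stage63): stage61 after stage63 ✓
(stage61, stage64): stage61 after stage64 ✓
(stage61, stage65): stage61 after stage65 ✓
(stage61, stage67): stage61 after stage67 ✓
(stage61, stage68): stage61 after stage68 ✓
(stage61, stage69): stage61 after stage69 ✓
(stage62, stage63): stage62 after stage63 ✓
(stage65, stage63): stage65 after stage63 ✓
(stage66, stage63): stage66 after stage63 ✓
(stage66, stage64): stage66 after stage64 ✓
(stage66, stage65): stage66 after stage65 ✓
(stage66, stage68): stage66 after stage68 ✓
(stage66, stage69): stage66 after stage69 ✓
(stage67, stage63): stage67 after stage63 ✓
(stage70, stage63): stage70 after stage63 ✓
(stage70, stage64): stage70 after stage64 ✓
(stage70, stage65): stage70 after stage65 ✓
... plus 2 further pairs not listed.
Count: 26.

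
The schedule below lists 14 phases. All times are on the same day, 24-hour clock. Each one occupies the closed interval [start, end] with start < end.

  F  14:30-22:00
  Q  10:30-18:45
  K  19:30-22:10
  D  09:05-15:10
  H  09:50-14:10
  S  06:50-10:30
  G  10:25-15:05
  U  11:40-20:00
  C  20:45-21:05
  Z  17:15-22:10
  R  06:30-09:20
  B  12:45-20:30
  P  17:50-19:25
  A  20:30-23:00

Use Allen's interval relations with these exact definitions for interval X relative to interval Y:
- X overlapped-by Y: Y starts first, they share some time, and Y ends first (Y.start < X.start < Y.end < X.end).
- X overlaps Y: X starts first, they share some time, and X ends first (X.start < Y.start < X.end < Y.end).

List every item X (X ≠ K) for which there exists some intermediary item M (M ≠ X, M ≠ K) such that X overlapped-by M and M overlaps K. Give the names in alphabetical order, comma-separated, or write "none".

A, B, F, Z

Target K = [19:30, 22:10].
Intermediaries M with M overlaps K: B, F, U.
Via B — items with X overlapped-by B: F, Z.
Via F — items with X overlapped-by F: A, Z.
Via U — items with X overlapped-by U: B, F, Z.
Union: A, B, F, Z.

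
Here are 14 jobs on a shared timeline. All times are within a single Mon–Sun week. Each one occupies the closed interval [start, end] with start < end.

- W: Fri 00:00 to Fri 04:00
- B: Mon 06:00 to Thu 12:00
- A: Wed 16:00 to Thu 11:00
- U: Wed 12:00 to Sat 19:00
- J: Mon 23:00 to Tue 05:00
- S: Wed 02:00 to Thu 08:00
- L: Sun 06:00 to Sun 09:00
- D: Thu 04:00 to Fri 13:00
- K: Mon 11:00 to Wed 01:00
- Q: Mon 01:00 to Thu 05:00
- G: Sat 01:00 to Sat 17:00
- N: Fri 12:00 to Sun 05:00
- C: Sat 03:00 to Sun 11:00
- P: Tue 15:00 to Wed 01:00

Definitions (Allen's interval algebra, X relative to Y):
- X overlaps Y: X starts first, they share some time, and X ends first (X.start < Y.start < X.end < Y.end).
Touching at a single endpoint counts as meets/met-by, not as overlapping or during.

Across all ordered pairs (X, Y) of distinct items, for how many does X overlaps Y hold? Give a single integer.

Checking all 182 ordered pairs for relation 'overlaps'; matching pairs in alphabetical order:
(A, D): A overlaps D ✓
(B, D): B overlaps D ✓
(B, U): B overlaps U ✓
(D, N): D overlaps N ✓
(G, C): G overlaps C ✓
(N, C): N overlaps C ✓
(Q, A): Q overlaps A ✓
(Q, B): Q overlaps B ✓
(Q, D): Q overlaps D ✓
(Q, S): Q overlaps S ✓
(Q, U): Q overlaps U ✓
(S, A): S overlaps A ✓
(S, D): S overlaps D ✓
(S, U): S overlaps U ✓
(U, C): U overlaps C ✓
(U, N): U overlaps N ✓
Count: 16.

16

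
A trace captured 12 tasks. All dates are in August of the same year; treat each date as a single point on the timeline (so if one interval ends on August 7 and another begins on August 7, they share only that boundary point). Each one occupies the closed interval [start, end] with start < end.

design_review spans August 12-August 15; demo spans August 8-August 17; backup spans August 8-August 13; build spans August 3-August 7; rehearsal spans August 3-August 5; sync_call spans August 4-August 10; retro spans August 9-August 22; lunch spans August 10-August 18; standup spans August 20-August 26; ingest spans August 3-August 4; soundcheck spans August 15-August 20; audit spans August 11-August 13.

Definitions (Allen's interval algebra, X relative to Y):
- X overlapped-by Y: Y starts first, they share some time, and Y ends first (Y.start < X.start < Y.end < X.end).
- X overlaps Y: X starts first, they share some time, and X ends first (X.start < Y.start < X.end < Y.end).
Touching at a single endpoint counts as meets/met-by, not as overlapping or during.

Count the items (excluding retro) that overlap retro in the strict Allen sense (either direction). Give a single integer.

Target retro = [August 9, August 22].
audit [August 11, August 13] → during → no.
backup [August 8, August 13] → overlaps → counts.
build [August 3, August 7] → before → no.
demo [August 8, August 17] → overlaps → counts.
design_review [August 12, August 15] → during → no.
ingest [August 3, August 4] → before → no.
lunch [August 10, August 18] → during → no.
rehearsal [August 3, August 5] → before → no.
soundcheck [August 15, August 20] → during → no.
standup [August 20, August 26] → overlapped-by → counts.
sync_call [August 4, August 10] → overlaps → counts.
Total: 4.

4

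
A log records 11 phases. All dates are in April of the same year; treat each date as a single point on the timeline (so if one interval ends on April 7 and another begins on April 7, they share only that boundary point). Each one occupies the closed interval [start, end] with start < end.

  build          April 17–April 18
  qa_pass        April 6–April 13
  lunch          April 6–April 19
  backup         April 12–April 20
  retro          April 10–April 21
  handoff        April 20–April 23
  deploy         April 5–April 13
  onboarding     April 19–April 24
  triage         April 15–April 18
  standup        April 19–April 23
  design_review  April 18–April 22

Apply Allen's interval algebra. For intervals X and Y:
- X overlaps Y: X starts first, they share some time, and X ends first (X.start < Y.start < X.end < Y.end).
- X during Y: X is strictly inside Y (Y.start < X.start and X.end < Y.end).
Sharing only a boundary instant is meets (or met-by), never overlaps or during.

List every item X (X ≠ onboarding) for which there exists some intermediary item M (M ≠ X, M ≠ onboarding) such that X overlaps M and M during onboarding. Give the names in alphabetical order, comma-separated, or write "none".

Target onboarding = [April 19, April 24].
Intermediaries M with M during onboarding: handoff.
Via handoff — items with X overlaps handoff: design_review, retro.
Union: design_review, retro.

design_review, retro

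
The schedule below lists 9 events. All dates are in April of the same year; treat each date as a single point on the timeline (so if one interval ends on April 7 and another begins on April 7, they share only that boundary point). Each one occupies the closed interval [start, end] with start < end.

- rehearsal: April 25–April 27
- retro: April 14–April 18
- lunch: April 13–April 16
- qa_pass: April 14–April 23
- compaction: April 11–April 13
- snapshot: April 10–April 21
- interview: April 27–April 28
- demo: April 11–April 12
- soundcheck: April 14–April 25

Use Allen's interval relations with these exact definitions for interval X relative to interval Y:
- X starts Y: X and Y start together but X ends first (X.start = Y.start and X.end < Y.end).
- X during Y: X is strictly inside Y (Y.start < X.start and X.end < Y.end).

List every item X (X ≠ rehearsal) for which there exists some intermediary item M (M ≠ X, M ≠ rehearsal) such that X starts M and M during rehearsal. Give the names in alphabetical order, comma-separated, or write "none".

Target rehearsal = [April 25, April 27].
Intermediaries M with M during rehearsal: none.
Union: none.

none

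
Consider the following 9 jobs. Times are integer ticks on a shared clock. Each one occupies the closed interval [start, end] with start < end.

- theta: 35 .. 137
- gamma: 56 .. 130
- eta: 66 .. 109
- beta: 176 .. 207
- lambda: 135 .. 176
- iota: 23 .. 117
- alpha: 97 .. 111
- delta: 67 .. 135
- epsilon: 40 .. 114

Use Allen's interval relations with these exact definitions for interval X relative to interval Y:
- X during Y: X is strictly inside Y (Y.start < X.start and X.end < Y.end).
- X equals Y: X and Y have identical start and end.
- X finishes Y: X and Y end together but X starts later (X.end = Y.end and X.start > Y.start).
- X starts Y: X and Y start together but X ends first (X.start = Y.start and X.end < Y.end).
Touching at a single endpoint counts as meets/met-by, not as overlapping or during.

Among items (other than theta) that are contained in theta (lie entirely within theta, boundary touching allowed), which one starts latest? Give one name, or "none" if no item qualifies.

alpha

Target theta = [35, 137].
alpha [97, 111] → during → candidate.
beta [176, 207] → after → excluded.
delta [67, 135] → during → candidate.
epsilon [40, 114] → during → candidate.
eta [66, 109] → during → candidate.
gamma [56, 130] → during → candidate.
iota [23, 117] → overlaps → excluded.
lambda [135, 176] → overlapped-by → excluded.
Among candidates, latest start is 97 → alpha.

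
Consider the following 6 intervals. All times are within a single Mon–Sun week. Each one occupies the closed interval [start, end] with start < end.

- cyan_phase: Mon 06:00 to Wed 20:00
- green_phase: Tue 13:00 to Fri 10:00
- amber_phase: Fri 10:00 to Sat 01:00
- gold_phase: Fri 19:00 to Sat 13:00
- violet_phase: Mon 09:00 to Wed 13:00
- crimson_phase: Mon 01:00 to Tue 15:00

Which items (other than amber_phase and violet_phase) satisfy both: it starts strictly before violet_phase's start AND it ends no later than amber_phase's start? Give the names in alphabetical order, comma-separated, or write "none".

Conditions: its start is strictly before violet_phase's start (X.start < Mon 09:00) AND its end is no later than amber_phase's start (X.end <= Fri 10:00).
crimson_phase: start Mon 01:00 < Mon 09:00? ✓; end Tue 15:00 <= Fri 10:00? ✓ → yes.
cyan_phase: start Mon 06:00 < Mon 09:00? ✓; end Wed 20:00 <= Fri 10:00? ✓ → yes.
gold_phase: start Fri 19:00 < Mon 09:00? ✗; end Sat 13:00 <= Fri 10:00? ✗ → no.
green_phase: start Tue 13:00 < Mon 09:00? ✗; end Fri 10:00 <= Fri 10:00? ✓ → no.
Result: crimson_phase, cyan_phase.

crimson_phase, cyan_phase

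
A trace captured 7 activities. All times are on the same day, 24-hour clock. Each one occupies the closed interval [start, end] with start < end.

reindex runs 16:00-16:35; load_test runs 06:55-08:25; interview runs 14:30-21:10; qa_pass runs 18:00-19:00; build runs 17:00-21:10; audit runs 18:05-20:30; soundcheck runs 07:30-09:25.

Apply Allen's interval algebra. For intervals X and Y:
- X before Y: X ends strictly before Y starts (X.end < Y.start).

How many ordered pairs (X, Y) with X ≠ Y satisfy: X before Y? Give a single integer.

13

Checking all 42 ordered pairs for relation 'before'; matching pairs in alphabetical order:
(load_test, audit): load_test before audit ✓
(load_test, build): load_test before build ✓
(load_test, interview): load_test before interview ✓
(load_test, qa_pass): load_test before qa_pass ✓
(load_test, reindex): load_test before reindex ✓
(reindex, audit): reindex before audit ✓
(reindex, build): reindex before build ✓
(reindex, qa_pass): reindex before qa_pass ✓
(soundcheck, audit): soundcheck before audit ✓
(soundcheck, build): soundcheck before build ✓
(soundcheck, interview): soundcheck before interview ✓
(soundcheck, qa_pass): soundcheck before qa_pass ✓
(soundcheck, reindex): soundcheck before reindex ✓
Count: 13.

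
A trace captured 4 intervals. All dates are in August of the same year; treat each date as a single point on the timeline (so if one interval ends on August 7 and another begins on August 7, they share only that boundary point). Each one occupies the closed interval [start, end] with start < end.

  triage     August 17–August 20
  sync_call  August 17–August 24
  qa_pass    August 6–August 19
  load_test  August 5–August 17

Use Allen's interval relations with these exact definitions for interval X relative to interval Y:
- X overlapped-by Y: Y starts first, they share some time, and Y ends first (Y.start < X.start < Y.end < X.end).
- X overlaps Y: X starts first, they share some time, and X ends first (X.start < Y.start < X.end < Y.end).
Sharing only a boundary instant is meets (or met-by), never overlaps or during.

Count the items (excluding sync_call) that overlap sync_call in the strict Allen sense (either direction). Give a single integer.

Target sync_call = [August 17, August 24].
load_test [August 5, August 17] → meets → no.
qa_pass [August 6, August 19] → overlaps → counts.
triage [August 17, August 20] → starts → no.
Total: 1.

1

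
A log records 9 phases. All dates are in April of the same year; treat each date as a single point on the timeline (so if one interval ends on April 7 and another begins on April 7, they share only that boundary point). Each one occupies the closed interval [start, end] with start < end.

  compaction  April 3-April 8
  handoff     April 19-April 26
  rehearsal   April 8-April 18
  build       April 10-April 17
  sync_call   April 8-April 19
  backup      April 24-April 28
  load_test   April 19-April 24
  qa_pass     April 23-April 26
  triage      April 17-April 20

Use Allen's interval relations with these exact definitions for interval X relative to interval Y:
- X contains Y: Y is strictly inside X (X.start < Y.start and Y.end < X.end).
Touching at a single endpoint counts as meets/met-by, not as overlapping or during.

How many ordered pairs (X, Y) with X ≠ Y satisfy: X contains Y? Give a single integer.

Checking all 72 ordered pairs for relation 'contains'; matching pairs in alphabetical order:
(rehearsal, build): rehearsal contains build ✓
(sync_call, build): sync_call contains build ✓
Count: 2.

2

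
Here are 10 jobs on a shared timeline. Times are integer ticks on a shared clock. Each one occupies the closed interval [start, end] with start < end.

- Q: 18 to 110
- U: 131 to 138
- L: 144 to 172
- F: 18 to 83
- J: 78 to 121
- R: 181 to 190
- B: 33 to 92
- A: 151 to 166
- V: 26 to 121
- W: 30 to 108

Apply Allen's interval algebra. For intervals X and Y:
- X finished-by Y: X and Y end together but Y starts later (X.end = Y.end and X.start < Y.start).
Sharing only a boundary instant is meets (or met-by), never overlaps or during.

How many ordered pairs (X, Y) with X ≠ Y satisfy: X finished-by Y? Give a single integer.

Checking all 90 ordered pairs for relation 'finished-by'; matching pairs in alphabetical order:
(V, J): V finished-by J ✓
Count: 1.

1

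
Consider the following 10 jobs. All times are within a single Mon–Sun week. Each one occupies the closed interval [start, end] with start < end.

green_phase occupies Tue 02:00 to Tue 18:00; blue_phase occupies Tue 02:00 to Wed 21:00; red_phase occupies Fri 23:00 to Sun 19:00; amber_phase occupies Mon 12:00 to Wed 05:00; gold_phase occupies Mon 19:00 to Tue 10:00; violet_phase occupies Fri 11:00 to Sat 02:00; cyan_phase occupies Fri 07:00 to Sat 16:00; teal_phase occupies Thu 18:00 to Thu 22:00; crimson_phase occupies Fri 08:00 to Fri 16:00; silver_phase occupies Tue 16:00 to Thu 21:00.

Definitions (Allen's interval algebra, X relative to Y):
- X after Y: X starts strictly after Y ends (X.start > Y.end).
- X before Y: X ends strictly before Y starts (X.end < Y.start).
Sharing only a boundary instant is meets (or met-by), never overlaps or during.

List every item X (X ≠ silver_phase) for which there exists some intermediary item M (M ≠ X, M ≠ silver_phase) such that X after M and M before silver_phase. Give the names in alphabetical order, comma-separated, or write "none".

Target silver_phase = [Tue 16:00, Thu 21:00].
Intermediaries M with M before silver_phase: gold_phase.
Via gold_phase — items with X after gold_phase: crimson_phase, cyan_phase, red_phase, teal_phase, violet_phase.
Union: crimson_phase, cyan_phase, red_phase, teal_phase, violet_phase.

crimson_phase, cyan_phase, red_phase, teal_phase, violet_phase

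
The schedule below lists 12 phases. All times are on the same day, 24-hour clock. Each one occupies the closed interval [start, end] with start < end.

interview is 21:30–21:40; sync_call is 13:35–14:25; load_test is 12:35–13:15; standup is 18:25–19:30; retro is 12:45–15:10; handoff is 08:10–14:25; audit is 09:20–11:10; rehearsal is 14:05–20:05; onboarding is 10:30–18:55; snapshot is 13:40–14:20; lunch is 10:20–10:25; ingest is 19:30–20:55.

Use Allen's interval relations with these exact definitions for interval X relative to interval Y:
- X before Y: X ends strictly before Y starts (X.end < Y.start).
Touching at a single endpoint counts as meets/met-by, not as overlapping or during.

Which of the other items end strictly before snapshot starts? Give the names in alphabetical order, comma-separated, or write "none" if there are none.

audit, load_test, lunch

Target snapshot = [13:40, 14:20].
audit [09:20, 11:10] → before → yes.
handoff [08:10, 14:25] → contains → no.
ingest [19:30, 20:55] → after → no.
interview [21:30, 21:40] → after → no.
load_test [12:35, 13:15] → before → yes.
lunch [10:20, 10:25] → before → yes.
onboarding [10:30, 18:55] → contains → no.
rehearsal [14:05, 20:05] → overlapped-by → no.
retro [12:45, 15:10] → contains → no.
standup [18:25, 19:30] → after → no.
sync_call [13:35, 14:25] → contains → no.
Result: audit, load_test, lunch.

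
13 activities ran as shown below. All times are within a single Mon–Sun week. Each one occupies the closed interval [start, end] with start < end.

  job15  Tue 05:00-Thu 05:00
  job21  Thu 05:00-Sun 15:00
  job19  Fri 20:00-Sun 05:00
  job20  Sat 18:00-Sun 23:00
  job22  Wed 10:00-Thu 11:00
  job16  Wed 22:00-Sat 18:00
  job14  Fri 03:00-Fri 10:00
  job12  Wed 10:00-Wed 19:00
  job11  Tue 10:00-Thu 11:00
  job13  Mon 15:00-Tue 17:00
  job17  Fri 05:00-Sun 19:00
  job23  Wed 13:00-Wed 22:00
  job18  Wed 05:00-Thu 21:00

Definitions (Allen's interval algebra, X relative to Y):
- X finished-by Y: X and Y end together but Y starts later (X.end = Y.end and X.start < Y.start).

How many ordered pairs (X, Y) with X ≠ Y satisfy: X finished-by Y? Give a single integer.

Checking all 156 ordered pairs for relation 'finished-by'; matching pairs in alphabetical order:
(job11, job22): job11 finished-by job22 ✓
Count: 1.

1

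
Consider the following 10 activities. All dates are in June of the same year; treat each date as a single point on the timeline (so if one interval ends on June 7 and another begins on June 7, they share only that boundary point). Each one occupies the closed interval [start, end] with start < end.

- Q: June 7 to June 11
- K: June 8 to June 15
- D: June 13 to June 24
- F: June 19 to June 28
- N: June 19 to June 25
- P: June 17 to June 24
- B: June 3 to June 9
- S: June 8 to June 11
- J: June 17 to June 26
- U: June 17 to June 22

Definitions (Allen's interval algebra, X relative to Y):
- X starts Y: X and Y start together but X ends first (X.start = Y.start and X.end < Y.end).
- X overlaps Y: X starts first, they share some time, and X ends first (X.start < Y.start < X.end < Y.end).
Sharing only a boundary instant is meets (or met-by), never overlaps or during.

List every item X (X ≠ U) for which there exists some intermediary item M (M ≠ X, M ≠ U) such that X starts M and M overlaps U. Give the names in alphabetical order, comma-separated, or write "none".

none

Target U = [June 17, June 22].
Intermediaries M with M overlaps U: none.
Union: none.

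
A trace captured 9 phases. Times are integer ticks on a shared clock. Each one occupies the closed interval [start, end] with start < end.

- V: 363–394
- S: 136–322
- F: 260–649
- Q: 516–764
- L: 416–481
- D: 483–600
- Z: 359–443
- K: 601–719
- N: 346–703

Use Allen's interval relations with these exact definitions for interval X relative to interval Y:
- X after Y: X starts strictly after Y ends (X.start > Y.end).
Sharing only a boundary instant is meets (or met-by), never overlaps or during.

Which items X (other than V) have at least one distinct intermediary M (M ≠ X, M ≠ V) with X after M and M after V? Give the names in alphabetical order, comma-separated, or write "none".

Target V = [363, 394].
Intermediaries M with M after V: D, K, L, Q.
Via D — items with X after D: K.
Via K — items with X after K: none.
Via L — items with X after L: D, K, Q.
Via Q — items with X after Q: none.
Union: D, K, Q.

D, K, Q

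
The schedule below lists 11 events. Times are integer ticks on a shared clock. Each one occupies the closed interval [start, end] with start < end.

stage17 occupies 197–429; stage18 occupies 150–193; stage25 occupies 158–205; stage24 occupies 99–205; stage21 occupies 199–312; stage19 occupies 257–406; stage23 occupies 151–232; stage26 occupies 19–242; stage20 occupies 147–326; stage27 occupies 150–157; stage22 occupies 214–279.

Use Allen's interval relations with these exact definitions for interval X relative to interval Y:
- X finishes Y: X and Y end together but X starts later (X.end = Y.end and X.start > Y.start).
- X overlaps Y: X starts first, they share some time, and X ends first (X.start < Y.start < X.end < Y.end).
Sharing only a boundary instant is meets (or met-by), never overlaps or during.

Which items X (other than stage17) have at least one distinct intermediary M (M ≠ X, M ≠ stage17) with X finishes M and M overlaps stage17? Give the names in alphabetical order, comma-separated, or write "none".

stage25

Target stage17 = [197, 429].
Intermediaries M with M overlaps stage17: stage20, stage23, stage24, stage25, stage26.
Via stage20 — items with X finishes stage20: none.
Via stage23 — items with X finishes stage23: none.
Via stage24 — items with X finishes stage24: stage25.
Via stage25 — items with X finishes stage25: none.
Via stage26 — items with X finishes stage26: none.
Union: stage25.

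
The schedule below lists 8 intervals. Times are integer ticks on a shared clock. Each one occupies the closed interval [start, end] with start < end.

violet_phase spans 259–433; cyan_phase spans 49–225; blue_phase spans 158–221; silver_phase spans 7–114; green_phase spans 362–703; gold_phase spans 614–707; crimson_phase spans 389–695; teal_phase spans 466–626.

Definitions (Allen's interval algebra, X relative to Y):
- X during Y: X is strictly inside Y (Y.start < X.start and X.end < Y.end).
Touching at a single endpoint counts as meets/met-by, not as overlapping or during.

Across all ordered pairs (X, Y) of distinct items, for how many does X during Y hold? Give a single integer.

4

Checking all 56 ordered pairs for relation 'during'; matching pairs in alphabetical order:
(blue_phase, cyan_phase): blue_phase during cyan_phase ✓
(crimson_phase, green_phase): crimson_phase during green_phase ✓
(teal_phase, crimson_phase): teal_phase during crimson_phase ✓
(teal_phase, green_phase): teal_phase during green_phase ✓
Count: 4.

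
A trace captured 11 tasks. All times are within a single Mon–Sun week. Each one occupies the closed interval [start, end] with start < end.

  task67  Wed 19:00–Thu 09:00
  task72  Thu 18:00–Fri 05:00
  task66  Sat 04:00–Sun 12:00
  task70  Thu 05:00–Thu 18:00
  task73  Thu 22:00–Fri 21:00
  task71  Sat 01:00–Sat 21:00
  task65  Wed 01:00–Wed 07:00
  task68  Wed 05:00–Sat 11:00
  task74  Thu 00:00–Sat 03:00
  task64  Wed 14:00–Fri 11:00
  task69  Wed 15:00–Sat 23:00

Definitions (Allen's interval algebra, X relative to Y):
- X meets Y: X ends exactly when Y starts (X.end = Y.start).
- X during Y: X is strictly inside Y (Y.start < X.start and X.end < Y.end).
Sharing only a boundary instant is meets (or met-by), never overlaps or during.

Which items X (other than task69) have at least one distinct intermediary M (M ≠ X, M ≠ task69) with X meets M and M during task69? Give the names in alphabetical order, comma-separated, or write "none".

Target task69 = [Wed 15:00, Sat 23:00].
Intermediaries M with M during task69: task67, task70, task71, task72, task73, task74.
Via task67 — items with X meets task67: none.
Via task70 — items with X meets task70: none.
Via task71 — items with X meets task71: none.
Via task72 — items with X meets task72: task70.
Via task73 — items with X meets task73: none.
Via task74 — items with X meets task74: none.
Union: task70.

task70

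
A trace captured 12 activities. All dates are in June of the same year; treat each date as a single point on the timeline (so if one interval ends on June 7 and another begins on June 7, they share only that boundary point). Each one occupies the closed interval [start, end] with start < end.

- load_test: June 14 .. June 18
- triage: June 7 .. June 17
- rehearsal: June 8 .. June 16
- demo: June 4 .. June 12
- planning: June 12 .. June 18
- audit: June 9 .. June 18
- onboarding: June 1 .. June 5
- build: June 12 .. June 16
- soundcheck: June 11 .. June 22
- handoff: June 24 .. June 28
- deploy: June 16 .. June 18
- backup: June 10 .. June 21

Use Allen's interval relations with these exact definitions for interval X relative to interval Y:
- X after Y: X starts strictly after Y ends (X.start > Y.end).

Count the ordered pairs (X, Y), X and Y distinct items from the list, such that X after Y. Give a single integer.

Checking all 132 ordered pairs for relation 'after'; matching pairs in alphabetical order:
(audit, onboarding): audit after onboarding ✓
(backup, onboarding): backup after onboarding ✓
(build, onboarding): build after onboarding ✓
(deploy, demo): deploy after demo ✓
(deploy, onboarding): deploy after onboarding ✓
(handoff, audit): handoff after audit ✓
(handoff, backup): handoff after backup ✓
(handoff, build): handoff after build ✓
(handoff, demo): handoff after demo ✓
(handoff, deploy): handoff after deploy ✓
(handoff, load_test): handoff after load_test ✓
(handoff, onboarding): handoff after onboarding ✓
(handoff, planning): handoff after planning ✓
(handoff, rehearsal): handoff after rehearsal ✓
(handoff, soundcheck): handoff after soundcheck ✓
(handoff, triage): handoff after triage ✓
(load_test, demo): load_test after demo ✓
(load_test, onboarding): load_test after onboarding ✓
(planning, onboarding): planning after onboarding ✓
(rehearsal, onboarding): rehearsal after onboarding ✓
(soundcheck, onboarding): soundcheck after onboarding ✓
(triage, onboarding): triage after onboarding ✓
Count: 22.

22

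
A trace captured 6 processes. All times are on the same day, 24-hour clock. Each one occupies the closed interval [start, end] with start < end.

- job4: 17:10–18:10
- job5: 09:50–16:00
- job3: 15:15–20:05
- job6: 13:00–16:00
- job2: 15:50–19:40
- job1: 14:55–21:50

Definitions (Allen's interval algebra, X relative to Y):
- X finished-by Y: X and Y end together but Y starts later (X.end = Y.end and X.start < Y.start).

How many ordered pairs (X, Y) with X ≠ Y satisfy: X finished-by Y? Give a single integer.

1

Checking all 30 ordered pairs for relation 'finished-by'; matching pairs in alphabetical order:
(job5, job6): job5 finished-by job6 ✓
Count: 1.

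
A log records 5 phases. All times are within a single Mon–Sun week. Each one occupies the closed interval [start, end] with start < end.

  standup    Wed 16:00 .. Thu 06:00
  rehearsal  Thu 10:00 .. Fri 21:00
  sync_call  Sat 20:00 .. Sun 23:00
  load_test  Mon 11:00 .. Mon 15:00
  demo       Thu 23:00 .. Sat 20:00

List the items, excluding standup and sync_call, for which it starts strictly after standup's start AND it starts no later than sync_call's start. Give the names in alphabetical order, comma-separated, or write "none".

demo, rehearsal

Conditions: its start is strictly after standup's start (X.start > Wed 16:00) AND its start is no later than sync_call's start (X.start <= Sat 20:00).
demo: start Thu 23:00 > Wed 16:00? ✓; start Thu 23:00 <= Sat 20:00? ✓ → yes.
load_test: start Mon 11:00 > Wed 16:00? ✗; start Mon 11:00 <= Sat 20:00? ✓ → no.
rehearsal: start Thu 10:00 > Wed 16:00? ✓; start Thu 10:00 <= Sat 20:00? ✓ → yes.
Result: demo, rehearsal.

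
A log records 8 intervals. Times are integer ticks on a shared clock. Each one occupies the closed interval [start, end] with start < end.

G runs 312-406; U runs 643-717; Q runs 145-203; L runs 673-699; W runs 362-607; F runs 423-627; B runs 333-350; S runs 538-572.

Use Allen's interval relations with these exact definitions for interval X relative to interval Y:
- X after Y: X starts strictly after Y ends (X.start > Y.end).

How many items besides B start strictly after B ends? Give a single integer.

5

Target B = [333, 350].
F [423, 627] → after → counts.
G [312, 406] → contains → no.
L [673, 699] → after → counts.
Q [145, 203] → before → no.
S [538, 572] → after → counts.
U [643, 717] → after → counts.
W [362, 607] → after → counts.
Total: 5.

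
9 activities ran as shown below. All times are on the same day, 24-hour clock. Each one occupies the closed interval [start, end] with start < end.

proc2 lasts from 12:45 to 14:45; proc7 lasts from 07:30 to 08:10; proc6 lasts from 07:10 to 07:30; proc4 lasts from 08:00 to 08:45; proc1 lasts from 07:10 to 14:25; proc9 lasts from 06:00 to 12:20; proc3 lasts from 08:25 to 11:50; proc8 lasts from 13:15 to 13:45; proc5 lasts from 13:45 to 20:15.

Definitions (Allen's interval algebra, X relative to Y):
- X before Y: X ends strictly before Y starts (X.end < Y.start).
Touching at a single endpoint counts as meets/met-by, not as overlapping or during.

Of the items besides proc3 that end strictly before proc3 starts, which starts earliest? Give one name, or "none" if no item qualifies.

proc6

Target proc3 = [08:25, 11:50].
proc1 [07:10, 14:25] → contains → excluded.
proc2 [12:45, 14:45] → after → excluded.
proc4 [08:00, 08:45] → overlaps → excluded.
proc5 [13:45, 20:15] → after → excluded.
proc6 [07:10, 07:30] → before → candidate.
proc7 [07:30, 08:10] → before → candidate.
proc8 [13:15, 13:45] → after → excluded.
proc9 [06:00, 12:20] → contains → excluded.
Among candidates, earliest start is 07:10 → proc6.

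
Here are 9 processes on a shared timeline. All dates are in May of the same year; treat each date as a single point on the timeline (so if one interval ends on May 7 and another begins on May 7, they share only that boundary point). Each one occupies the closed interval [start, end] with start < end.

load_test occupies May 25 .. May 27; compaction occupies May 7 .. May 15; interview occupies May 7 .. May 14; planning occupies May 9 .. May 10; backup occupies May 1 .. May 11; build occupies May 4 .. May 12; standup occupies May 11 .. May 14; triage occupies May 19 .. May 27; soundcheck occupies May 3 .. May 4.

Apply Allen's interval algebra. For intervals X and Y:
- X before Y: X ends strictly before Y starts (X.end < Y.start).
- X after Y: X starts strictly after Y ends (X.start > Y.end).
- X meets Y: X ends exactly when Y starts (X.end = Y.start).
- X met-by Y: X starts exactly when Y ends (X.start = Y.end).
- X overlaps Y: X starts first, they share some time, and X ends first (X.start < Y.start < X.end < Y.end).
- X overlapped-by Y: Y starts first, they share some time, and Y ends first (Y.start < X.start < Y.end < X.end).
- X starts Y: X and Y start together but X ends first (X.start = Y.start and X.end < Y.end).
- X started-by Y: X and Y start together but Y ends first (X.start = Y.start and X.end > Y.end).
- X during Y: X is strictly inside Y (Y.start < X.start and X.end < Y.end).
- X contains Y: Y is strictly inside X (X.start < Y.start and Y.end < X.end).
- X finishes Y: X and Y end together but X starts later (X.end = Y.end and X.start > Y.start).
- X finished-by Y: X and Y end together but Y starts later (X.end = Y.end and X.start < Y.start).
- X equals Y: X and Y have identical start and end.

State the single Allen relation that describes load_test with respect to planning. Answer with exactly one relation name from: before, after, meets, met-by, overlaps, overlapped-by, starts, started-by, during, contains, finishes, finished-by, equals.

load_test = [May 25, May 27]; planning = [May 9, May 10].
Compare endpoints: load_test.start > planning.start, load_test.start > planning.end, load_test.end > planning.start, load_test.end > planning.end.
That pattern is 'after'.

after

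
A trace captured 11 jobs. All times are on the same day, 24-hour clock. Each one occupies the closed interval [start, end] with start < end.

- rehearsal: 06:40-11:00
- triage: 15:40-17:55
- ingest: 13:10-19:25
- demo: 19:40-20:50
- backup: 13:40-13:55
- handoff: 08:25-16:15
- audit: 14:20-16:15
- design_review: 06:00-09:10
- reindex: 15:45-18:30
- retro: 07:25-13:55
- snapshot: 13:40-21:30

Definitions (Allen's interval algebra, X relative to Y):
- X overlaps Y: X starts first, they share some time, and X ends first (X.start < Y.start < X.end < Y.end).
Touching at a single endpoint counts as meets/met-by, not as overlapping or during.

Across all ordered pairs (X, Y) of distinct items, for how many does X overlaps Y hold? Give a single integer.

Checking all 110 ordered pairs for relation 'overlaps'; matching pairs in alphabetical order:
(audit, reindex): audit overlaps reindex ✓
(audit, triage): audit overlaps triage ✓
(design_review, handoff): design_review overlaps handoff ✓
(design_review, rehearsal): design_review overlaps rehearsal ✓
(design_review, retro): design_review overlaps retro ✓
(handoff, ingest): handoff overlaps ingest ✓
(handoff, reindex): handoff overlaps reindex ✓
(handoff, snapshot): handoff overlaps snapshot ✓
(handoff, triage): handoff overlaps triage ✓
(ingest, snapshot): ingest overlaps snapshot ✓
(rehearsal, handoff): rehearsal overlaps handoff ✓
(rehearsal, retro): rehearsal overlaps retro ✓
(retro, handoff): retro overlaps handoff ✓
(retro, ingest): retro overlaps ingest ✓
(retro, snapshot): retro overlaps snapshot ✓
(triage, reindex): triage overlaps reindex ✓
Count: 16.

16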